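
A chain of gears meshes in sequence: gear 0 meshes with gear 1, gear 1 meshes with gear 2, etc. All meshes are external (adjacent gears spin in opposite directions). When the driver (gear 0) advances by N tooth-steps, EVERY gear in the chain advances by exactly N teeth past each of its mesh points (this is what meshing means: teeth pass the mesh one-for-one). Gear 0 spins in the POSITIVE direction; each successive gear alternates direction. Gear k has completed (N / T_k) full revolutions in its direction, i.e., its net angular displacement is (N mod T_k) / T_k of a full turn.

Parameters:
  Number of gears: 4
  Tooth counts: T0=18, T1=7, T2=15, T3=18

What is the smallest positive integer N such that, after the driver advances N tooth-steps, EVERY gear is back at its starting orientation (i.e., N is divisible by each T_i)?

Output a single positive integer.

Answer: 630

Derivation:
Gear k returns to start when N is a multiple of T_k.
All gears at start simultaneously when N is a common multiple of [18, 7, 15, 18]; the smallest such N is lcm(18, 7, 15, 18).
Start: lcm = T0 = 18
Fold in T1=7: gcd(18, 7) = 1; lcm(18, 7) = 18 * 7 / 1 = 126 / 1 = 126
Fold in T2=15: gcd(126, 15) = 3; lcm(126, 15) = 126 * 15 / 3 = 1890 / 3 = 630
Fold in T3=18: gcd(630, 18) = 18; lcm(630, 18) = 630 * 18 / 18 = 11340 / 18 = 630
Full cycle length = 630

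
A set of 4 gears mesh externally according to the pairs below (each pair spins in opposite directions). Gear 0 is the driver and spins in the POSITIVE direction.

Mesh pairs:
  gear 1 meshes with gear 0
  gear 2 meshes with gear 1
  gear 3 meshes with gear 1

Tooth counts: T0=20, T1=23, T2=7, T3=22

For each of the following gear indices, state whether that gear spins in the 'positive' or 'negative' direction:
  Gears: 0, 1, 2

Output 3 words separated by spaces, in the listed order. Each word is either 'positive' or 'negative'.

Gear 0 (driver): positive (depth 0)
  gear 1: meshes with gear 0 -> depth 1 -> negative (opposite of gear 0)
  gear 2: meshes with gear 1 -> depth 2 -> positive (opposite of gear 1)
  gear 3: meshes with gear 1 -> depth 2 -> positive (opposite of gear 1)
Queried indices 0, 1, 2 -> positive, negative, positive

Answer: positive negative positive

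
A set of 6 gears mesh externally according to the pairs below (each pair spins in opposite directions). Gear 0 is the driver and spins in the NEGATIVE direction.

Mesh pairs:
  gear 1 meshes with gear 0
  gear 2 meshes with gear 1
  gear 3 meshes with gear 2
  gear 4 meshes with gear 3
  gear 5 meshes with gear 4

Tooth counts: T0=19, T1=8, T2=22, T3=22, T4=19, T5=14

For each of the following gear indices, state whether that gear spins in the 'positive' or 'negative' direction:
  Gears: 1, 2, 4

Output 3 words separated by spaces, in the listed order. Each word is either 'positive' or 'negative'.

Answer: positive negative negative

Derivation:
Gear 0 (driver): negative (depth 0)
  gear 1: meshes with gear 0 -> depth 1 -> positive (opposite of gear 0)
  gear 2: meshes with gear 1 -> depth 2 -> negative (opposite of gear 1)
  gear 3: meshes with gear 2 -> depth 3 -> positive (opposite of gear 2)
  gear 4: meshes with gear 3 -> depth 4 -> negative (opposite of gear 3)
  gear 5: meshes with gear 4 -> depth 5 -> positive (opposite of gear 4)
Queried indices 1, 2, 4 -> positive, negative, negative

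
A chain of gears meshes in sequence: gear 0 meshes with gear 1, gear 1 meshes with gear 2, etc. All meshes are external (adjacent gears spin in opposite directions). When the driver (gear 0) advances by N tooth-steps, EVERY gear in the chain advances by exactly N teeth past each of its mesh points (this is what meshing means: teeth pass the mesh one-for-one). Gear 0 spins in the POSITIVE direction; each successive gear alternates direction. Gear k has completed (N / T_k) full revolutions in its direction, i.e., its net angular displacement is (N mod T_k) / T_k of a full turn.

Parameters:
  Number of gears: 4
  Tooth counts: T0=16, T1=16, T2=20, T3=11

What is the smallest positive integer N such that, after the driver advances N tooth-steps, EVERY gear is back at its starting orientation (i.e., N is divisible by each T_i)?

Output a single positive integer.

Gear k returns to start when N is a multiple of T_k.
All gears at start simultaneously when N is a common multiple of [16, 16, 20, 11]; the smallest such N is lcm(16, 16, 20, 11).
Start: lcm = T0 = 16
Fold in T1=16: gcd(16, 16) = 16; lcm(16, 16) = 16 * 16 / 16 = 256 / 16 = 16
Fold in T2=20: gcd(16, 20) = 4; lcm(16, 20) = 16 * 20 / 4 = 320 / 4 = 80
Fold in T3=11: gcd(80, 11) = 1; lcm(80, 11) = 80 * 11 / 1 = 880 / 1 = 880
Full cycle length = 880

Answer: 880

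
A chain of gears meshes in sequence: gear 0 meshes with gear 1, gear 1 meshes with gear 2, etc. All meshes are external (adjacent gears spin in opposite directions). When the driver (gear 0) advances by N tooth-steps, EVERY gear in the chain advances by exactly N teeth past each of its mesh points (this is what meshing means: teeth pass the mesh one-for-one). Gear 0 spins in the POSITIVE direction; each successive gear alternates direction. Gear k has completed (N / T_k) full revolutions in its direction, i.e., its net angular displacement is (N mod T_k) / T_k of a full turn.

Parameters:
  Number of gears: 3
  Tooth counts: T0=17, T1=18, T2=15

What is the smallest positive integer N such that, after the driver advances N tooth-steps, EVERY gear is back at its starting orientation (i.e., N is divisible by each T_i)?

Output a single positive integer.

Gear k returns to start when N is a multiple of T_k.
All gears at start simultaneously when N is a common multiple of [17, 18, 15]; the smallest such N is lcm(17, 18, 15).
Start: lcm = T0 = 17
Fold in T1=18: gcd(17, 18) = 1; lcm(17, 18) = 17 * 18 / 1 = 306 / 1 = 306
Fold in T2=15: gcd(306, 15) = 3; lcm(306, 15) = 306 * 15 / 3 = 4590 / 3 = 1530
Full cycle length = 1530

Answer: 1530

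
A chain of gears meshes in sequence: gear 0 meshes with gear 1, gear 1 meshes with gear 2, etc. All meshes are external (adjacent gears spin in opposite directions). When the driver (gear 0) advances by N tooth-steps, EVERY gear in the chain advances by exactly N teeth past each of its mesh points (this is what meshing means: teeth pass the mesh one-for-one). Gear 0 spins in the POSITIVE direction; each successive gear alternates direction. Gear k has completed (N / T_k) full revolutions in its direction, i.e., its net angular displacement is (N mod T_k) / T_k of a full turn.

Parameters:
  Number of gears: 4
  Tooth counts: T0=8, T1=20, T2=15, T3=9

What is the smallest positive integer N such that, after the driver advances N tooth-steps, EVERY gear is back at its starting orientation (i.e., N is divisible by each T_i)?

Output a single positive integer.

Gear k returns to start when N is a multiple of T_k.
All gears at start simultaneously when N is a common multiple of [8, 20, 15, 9]; the smallest such N is lcm(8, 20, 15, 9).
Start: lcm = T0 = 8
Fold in T1=20: gcd(8, 20) = 4; lcm(8, 20) = 8 * 20 / 4 = 160 / 4 = 40
Fold in T2=15: gcd(40, 15) = 5; lcm(40, 15) = 40 * 15 / 5 = 600 / 5 = 120
Fold in T3=9: gcd(120, 9) = 3; lcm(120, 9) = 120 * 9 / 3 = 1080 / 3 = 360
Full cycle length = 360

Answer: 360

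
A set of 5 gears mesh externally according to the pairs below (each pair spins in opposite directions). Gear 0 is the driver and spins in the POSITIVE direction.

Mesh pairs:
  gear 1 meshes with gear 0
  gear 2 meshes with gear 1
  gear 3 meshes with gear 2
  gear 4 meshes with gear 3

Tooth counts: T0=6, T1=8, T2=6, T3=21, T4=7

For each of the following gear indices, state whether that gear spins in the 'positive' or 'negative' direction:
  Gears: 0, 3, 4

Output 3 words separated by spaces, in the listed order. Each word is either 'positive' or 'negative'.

Answer: positive negative positive

Derivation:
Gear 0 (driver): positive (depth 0)
  gear 1: meshes with gear 0 -> depth 1 -> negative (opposite of gear 0)
  gear 2: meshes with gear 1 -> depth 2 -> positive (opposite of gear 1)
  gear 3: meshes with gear 2 -> depth 3 -> negative (opposite of gear 2)
  gear 4: meshes with gear 3 -> depth 4 -> positive (opposite of gear 3)
Queried indices 0, 3, 4 -> positive, negative, positive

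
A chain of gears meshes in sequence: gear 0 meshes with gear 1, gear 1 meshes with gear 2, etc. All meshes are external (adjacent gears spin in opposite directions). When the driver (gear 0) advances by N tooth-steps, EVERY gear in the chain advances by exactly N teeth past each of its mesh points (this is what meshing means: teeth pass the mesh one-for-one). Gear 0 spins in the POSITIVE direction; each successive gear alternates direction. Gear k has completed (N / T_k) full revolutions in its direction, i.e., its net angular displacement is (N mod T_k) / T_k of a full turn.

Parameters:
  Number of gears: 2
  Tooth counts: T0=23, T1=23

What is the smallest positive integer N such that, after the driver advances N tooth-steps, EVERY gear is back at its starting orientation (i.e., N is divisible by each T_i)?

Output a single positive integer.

Answer: 23

Derivation:
Gear k returns to start when N is a multiple of T_k.
All gears at start simultaneously when N is a common multiple of [23, 23]; the smallest such N is lcm(23, 23).
Start: lcm = T0 = 23
Fold in T1=23: gcd(23, 23) = 23; lcm(23, 23) = 23 * 23 / 23 = 529 / 23 = 23
Full cycle length = 23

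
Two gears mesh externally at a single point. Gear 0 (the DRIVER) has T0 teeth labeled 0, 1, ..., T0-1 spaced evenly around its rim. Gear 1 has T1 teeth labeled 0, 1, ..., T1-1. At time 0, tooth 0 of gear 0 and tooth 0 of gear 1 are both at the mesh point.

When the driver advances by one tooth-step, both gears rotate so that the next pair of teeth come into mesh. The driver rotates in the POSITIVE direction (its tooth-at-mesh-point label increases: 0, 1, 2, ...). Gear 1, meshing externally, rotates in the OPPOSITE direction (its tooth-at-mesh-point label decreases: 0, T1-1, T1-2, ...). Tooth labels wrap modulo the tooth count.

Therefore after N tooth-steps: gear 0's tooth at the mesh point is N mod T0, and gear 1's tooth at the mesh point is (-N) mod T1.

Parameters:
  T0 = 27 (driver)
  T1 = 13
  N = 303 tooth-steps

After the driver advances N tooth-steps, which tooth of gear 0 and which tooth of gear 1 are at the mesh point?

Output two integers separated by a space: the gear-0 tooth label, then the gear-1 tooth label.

Gear 0 (driver, T0=27): tooth at mesh = N mod T0
  303 = 11 * 27 + 6, so 303 mod 27 = 6
  gear 0 tooth = 6
Gear 1 (driven, T1=13): tooth at mesh = (-N) mod T1
  303 = 23 * 13 + 4, so 303 mod 13 = 4
  (-303) mod 13 = (-4) mod 13 = 13 - 4 = 9
Mesh after 303 steps: gear-0 tooth 6 meets gear-1 tooth 9

Answer: 6 9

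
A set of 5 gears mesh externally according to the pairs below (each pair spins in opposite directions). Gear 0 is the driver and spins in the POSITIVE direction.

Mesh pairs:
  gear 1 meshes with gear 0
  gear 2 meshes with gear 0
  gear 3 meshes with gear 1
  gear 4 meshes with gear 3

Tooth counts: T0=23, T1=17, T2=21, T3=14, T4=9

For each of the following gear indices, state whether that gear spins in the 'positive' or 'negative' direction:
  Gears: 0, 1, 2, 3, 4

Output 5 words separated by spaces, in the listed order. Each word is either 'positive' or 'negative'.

Gear 0 (driver): positive (depth 0)
  gear 1: meshes with gear 0 -> depth 1 -> negative (opposite of gear 0)
  gear 2: meshes with gear 0 -> depth 1 -> negative (opposite of gear 0)
  gear 3: meshes with gear 1 -> depth 2 -> positive (opposite of gear 1)
  gear 4: meshes with gear 3 -> depth 3 -> negative (opposite of gear 3)
Queried indices 0, 1, 2, 3, 4 -> positive, negative, negative, positive, negative

Answer: positive negative negative positive negative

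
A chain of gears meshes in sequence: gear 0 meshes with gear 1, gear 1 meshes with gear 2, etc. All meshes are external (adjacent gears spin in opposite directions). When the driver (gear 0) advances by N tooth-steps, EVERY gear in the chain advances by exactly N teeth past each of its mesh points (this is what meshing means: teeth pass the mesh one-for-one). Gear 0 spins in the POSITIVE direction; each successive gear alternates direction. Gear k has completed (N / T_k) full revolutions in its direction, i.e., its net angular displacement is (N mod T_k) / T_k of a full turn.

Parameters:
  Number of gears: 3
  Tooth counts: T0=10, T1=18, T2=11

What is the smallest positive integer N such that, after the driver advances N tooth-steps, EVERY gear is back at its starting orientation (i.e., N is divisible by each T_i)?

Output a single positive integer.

Answer: 990

Derivation:
Gear k returns to start when N is a multiple of T_k.
All gears at start simultaneously when N is a common multiple of [10, 18, 11]; the smallest such N is lcm(10, 18, 11).
Start: lcm = T0 = 10
Fold in T1=18: gcd(10, 18) = 2; lcm(10, 18) = 10 * 18 / 2 = 180 / 2 = 90
Fold in T2=11: gcd(90, 11) = 1; lcm(90, 11) = 90 * 11 / 1 = 990 / 1 = 990
Full cycle length = 990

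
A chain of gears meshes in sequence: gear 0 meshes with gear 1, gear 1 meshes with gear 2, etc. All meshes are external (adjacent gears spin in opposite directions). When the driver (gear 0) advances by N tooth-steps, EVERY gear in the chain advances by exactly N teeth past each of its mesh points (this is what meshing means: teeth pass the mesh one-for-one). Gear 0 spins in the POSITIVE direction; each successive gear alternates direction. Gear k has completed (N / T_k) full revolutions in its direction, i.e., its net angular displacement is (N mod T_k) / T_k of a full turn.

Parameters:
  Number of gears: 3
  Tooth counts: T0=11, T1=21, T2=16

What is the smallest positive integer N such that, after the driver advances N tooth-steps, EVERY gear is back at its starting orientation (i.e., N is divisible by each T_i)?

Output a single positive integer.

Answer: 3696

Derivation:
Gear k returns to start when N is a multiple of T_k.
All gears at start simultaneously when N is a common multiple of [11, 21, 16]; the smallest such N is lcm(11, 21, 16).
Start: lcm = T0 = 11
Fold in T1=21: gcd(11, 21) = 1; lcm(11, 21) = 11 * 21 / 1 = 231 / 1 = 231
Fold in T2=16: gcd(231, 16) = 1; lcm(231, 16) = 231 * 16 / 1 = 3696 / 1 = 3696
Full cycle length = 3696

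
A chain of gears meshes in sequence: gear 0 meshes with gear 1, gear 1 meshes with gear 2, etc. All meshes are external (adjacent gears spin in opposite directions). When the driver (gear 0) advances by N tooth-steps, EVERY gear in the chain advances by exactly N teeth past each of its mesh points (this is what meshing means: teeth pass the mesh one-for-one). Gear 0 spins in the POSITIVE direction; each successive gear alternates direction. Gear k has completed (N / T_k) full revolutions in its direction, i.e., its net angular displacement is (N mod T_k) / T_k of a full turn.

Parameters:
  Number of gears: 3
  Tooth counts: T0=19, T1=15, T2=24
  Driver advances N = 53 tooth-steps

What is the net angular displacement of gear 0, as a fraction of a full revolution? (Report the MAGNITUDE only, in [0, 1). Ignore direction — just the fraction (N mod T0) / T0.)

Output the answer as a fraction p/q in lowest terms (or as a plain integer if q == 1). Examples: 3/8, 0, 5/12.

Answer: 15/19

Derivation:
Chain of 3 gears, tooth counts: [19, 15, 24]
  gear 0: T0=19, direction=positive, advance = 53 mod 19 = 15 teeth = 15/19 turn
  gear 1: T1=15, direction=negative, advance = 53 mod 15 = 8 teeth = 8/15 turn
  gear 2: T2=24, direction=positive, advance = 53 mod 24 = 5 teeth = 5/24 turn
Gear 0: 53 mod 19 = 15
Fraction = 15 / 19 = 15/19 (gcd(15,19)=1) = 15/19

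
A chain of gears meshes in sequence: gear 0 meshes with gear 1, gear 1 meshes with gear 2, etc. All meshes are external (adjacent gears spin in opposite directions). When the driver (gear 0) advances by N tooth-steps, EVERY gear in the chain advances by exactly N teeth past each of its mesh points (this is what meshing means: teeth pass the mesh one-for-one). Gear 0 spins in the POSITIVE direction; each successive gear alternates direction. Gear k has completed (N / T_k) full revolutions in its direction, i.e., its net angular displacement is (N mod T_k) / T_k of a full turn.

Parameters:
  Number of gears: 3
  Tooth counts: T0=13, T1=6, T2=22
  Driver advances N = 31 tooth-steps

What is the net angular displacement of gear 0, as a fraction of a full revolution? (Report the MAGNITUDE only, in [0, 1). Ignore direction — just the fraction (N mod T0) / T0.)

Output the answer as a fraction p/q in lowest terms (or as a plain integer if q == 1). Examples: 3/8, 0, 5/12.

Answer: 5/13

Derivation:
Chain of 3 gears, tooth counts: [13, 6, 22]
  gear 0: T0=13, direction=positive, advance = 31 mod 13 = 5 teeth = 5/13 turn
  gear 1: T1=6, direction=negative, advance = 31 mod 6 = 1 teeth = 1/6 turn
  gear 2: T2=22, direction=positive, advance = 31 mod 22 = 9 teeth = 9/22 turn
Gear 0: 31 mod 13 = 5
Fraction = 5 / 13 = 5/13 (gcd(5,13)=1) = 5/13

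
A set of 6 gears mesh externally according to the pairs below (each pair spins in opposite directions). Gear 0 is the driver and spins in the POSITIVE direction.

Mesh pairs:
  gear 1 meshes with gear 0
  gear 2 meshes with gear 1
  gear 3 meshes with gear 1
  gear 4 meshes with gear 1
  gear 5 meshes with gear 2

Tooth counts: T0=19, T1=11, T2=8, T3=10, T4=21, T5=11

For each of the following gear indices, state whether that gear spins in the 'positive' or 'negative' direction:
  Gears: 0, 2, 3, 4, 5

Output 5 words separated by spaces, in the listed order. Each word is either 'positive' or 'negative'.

Answer: positive positive positive positive negative

Derivation:
Gear 0 (driver): positive (depth 0)
  gear 1: meshes with gear 0 -> depth 1 -> negative (opposite of gear 0)
  gear 2: meshes with gear 1 -> depth 2 -> positive (opposite of gear 1)
  gear 3: meshes with gear 1 -> depth 2 -> positive (opposite of gear 1)
  gear 4: meshes with gear 1 -> depth 2 -> positive (opposite of gear 1)
  gear 5: meshes with gear 2 -> depth 3 -> negative (opposite of gear 2)
Queried indices 0, 2, 3, 4, 5 -> positive, positive, positive, positive, negative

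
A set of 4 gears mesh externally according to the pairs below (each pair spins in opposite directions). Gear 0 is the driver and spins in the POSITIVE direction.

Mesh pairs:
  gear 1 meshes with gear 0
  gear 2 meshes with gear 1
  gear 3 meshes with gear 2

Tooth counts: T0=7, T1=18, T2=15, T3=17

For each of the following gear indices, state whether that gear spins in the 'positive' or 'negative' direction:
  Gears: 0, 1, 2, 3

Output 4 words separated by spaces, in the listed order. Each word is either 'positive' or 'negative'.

Gear 0 (driver): positive (depth 0)
  gear 1: meshes with gear 0 -> depth 1 -> negative (opposite of gear 0)
  gear 2: meshes with gear 1 -> depth 2 -> positive (opposite of gear 1)
  gear 3: meshes with gear 2 -> depth 3 -> negative (opposite of gear 2)
Queried indices 0, 1, 2, 3 -> positive, negative, positive, negative

Answer: positive negative positive negative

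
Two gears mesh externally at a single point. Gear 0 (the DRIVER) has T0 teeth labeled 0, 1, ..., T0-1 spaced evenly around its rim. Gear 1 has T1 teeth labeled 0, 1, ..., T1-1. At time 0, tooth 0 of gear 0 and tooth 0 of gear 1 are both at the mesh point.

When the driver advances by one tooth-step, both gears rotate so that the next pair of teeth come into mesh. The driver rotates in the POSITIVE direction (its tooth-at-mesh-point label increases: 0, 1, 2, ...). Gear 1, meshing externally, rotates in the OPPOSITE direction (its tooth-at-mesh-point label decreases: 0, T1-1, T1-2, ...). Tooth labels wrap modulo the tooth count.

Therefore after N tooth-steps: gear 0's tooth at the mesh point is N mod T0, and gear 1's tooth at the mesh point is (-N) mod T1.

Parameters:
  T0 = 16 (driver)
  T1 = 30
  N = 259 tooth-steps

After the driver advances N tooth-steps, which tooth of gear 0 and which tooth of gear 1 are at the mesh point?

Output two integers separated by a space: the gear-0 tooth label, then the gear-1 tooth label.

Answer: 3 11

Derivation:
Gear 0 (driver, T0=16): tooth at mesh = N mod T0
  259 = 16 * 16 + 3, so 259 mod 16 = 3
  gear 0 tooth = 3
Gear 1 (driven, T1=30): tooth at mesh = (-N) mod T1
  259 = 8 * 30 + 19, so 259 mod 30 = 19
  (-259) mod 30 = (-19) mod 30 = 30 - 19 = 11
Mesh after 259 steps: gear-0 tooth 3 meets gear-1 tooth 11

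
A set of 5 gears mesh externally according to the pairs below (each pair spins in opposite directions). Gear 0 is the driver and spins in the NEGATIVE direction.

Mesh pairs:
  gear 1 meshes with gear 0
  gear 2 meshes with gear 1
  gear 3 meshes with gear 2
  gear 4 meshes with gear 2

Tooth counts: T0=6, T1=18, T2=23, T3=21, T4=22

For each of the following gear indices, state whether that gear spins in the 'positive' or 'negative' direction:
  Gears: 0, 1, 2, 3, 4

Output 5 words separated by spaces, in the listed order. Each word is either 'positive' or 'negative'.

Gear 0 (driver): negative (depth 0)
  gear 1: meshes with gear 0 -> depth 1 -> positive (opposite of gear 0)
  gear 2: meshes with gear 1 -> depth 2 -> negative (opposite of gear 1)
  gear 3: meshes with gear 2 -> depth 3 -> positive (opposite of gear 2)
  gear 4: meshes with gear 2 -> depth 3 -> positive (opposite of gear 2)
Queried indices 0, 1, 2, 3, 4 -> negative, positive, negative, positive, positive

Answer: negative positive negative positive positive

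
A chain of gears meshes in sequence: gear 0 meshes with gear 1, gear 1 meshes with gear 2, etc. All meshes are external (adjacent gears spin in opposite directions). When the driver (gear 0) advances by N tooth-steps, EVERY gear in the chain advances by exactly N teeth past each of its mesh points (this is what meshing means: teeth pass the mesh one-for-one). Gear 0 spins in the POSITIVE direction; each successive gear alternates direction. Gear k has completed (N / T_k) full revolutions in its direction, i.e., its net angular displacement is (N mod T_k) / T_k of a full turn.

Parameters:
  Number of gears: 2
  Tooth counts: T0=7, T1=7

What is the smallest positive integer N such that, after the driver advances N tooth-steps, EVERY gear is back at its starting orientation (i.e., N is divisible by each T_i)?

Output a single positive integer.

Answer: 7

Derivation:
Gear k returns to start when N is a multiple of T_k.
All gears at start simultaneously when N is a common multiple of [7, 7]; the smallest such N is lcm(7, 7).
Start: lcm = T0 = 7
Fold in T1=7: gcd(7, 7) = 7; lcm(7, 7) = 7 * 7 / 7 = 49 / 7 = 7
Full cycle length = 7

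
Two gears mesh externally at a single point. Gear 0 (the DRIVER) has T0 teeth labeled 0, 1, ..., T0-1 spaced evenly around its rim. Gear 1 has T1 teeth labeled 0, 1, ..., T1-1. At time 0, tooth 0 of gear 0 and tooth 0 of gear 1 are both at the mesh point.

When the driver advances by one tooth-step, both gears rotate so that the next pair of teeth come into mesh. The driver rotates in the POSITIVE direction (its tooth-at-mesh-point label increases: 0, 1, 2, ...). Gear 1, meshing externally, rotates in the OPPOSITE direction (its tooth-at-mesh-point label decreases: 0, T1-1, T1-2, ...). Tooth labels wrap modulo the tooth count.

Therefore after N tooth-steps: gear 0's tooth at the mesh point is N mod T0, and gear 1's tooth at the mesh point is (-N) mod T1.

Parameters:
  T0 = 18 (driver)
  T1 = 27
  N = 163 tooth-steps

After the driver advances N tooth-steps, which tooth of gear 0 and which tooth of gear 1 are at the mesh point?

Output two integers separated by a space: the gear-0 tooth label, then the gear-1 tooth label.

Answer: 1 26

Derivation:
Gear 0 (driver, T0=18): tooth at mesh = N mod T0
  163 = 9 * 18 + 1, so 163 mod 18 = 1
  gear 0 tooth = 1
Gear 1 (driven, T1=27): tooth at mesh = (-N) mod T1
  163 = 6 * 27 + 1, so 163 mod 27 = 1
  (-163) mod 27 = (-1) mod 27 = 27 - 1 = 26
Mesh after 163 steps: gear-0 tooth 1 meets gear-1 tooth 26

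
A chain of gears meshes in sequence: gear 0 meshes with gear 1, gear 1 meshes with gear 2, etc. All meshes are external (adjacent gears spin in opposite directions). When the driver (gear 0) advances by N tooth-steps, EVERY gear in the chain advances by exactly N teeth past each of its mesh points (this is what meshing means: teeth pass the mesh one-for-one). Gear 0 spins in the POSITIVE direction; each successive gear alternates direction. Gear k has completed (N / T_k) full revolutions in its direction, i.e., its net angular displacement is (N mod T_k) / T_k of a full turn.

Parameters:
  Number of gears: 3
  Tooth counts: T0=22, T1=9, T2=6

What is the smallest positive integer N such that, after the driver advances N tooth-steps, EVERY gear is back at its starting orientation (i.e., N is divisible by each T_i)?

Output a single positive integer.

Answer: 198

Derivation:
Gear k returns to start when N is a multiple of T_k.
All gears at start simultaneously when N is a common multiple of [22, 9, 6]; the smallest such N is lcm(22, 9, 6).
Start: lcm = T0 = 22
Fold in T1=9: gcd(22, 9) = 1; lcm(22, 9) = 22 * 9 / 1 = 198 / 1 = 198
Fold in T2=6: gcd(198, 6) = 6; lcm(198, 6) = 198 * 6 / 6 = 1188 / 6 = 198
Full cycle length = 198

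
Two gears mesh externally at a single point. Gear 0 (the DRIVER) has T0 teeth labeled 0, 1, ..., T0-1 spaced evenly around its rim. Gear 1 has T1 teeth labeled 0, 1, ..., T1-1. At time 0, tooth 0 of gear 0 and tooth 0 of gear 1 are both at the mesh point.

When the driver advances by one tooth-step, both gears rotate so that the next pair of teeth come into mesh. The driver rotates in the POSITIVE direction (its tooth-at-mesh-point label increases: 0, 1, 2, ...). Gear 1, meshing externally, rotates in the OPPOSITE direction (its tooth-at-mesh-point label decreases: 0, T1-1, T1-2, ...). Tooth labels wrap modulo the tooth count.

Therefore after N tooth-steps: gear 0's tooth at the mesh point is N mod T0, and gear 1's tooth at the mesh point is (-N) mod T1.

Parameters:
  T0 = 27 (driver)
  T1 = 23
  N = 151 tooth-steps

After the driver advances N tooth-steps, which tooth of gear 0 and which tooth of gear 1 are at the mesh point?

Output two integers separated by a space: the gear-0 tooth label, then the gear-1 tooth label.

Gear 0 (driver, T0=27): tooth at mesh = N mod T0
  151 = 5 * 27 + 16, so 151 mod 27 = 16
  gear 0 tooth = 16
Gear 1 (driven, T1=23): tooth at mesh = (-N) mod T1
  151 = 6 * 23 + 13, so 151 mod 23 = 13
  (-151) mod 23 = (-13) mod 23 = 23 - 13 = 10
Mesh after 151 steps: gear-0 tooth 16 meets gear-1 tooth 10

Answer: 16 10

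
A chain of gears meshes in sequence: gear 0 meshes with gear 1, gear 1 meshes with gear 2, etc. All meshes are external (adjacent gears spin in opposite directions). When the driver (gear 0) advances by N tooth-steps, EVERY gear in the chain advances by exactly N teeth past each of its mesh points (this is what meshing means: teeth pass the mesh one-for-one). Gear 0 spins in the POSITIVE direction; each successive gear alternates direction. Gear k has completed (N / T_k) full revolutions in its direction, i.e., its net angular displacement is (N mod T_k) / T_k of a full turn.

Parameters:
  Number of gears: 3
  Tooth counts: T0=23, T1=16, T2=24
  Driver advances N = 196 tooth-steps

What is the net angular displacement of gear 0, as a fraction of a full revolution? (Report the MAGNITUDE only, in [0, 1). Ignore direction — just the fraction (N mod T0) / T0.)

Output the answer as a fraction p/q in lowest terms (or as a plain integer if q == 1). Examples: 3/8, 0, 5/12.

Answer: 12/23

Derivation:
Chain of 3 gears, tooth counts: [23, 16, 24]
  gear 0: T0=23, direction=positive, advance = 196 mod 23 = 12 teeth = 12/23 turn
  gear 1: T1=16, direction=negative, advance = 196 mod 16 = 4 teeth = 4/16 turn
  gear 2: T2=24, direction=positive, advance = 196 mod 24 = 4 teeth = 4/24 turn
Gear 0: 196 mod 23 = 12
Fraction = 12 / 23 = 12/23 (gcd(12,23)=1) = 12/23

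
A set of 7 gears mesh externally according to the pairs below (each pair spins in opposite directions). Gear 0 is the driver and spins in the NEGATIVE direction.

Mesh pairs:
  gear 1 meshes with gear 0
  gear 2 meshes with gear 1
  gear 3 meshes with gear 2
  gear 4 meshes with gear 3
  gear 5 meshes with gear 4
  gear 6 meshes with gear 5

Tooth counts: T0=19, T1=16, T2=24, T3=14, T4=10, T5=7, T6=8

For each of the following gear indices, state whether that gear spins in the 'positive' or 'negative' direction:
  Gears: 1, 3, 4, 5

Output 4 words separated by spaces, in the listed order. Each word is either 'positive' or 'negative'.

Answer: positive positive negative positive

Derivation:
Gear 0 (driver): negative (depth 0)
  gear 1: meshes with gear 0 -> depth 1 -> positive (opposite of gear 0)
  gear 2: meshes with gear 1 -> depth 2 -> negative (opposite of gear 1)
  gear 3: meshes with gear 2 -> depth 3 -> positive (opposite of gear 2)
  gear 4: meshes with gear 3 -> depth 4 -> negative (opposite of gear 3)
  gear 5: meshes with gear 4 -> depth 5 -> positive (opposite of gear 4)
  gear 6: meshes with gear 5 -> depth 6 -> negative (opposite of gear 5)
Queried indices 1, 3, 4, 5 -> positive, positive, negative, positive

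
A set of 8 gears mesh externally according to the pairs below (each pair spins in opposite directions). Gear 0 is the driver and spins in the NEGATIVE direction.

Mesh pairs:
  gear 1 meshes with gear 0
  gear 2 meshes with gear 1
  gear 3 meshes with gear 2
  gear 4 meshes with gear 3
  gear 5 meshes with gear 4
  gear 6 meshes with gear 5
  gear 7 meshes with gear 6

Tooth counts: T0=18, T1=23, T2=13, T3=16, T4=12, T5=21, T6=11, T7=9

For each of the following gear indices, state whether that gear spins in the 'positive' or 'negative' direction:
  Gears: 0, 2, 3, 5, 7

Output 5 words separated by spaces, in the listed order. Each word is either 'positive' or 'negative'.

Gear 0 (driver): negative (depth 0)
  gear 1: meshes with gear 0 -> depth 1 -> positive (opposite of gear 0)
  gear 2: meshes with gear 1 -> depth 2 -> negative (opposite of gear 1)
  gear 3: meshes with gear 2 -> depth 3 -> positive (opposite of gear 2)
  gear 4: meshes with gear 3 -> depth 4 -> negative (opposite of gear 3)
  gear 5: meshes with gear 4 -> depth 5 -> positive (opposite of gear 4)
  gear 6: meshes with gear 5 -> depth 6 -> negative (opposite of gear 5)
  gear 7: meshes with gear 6 -> depth 7 -> positive (opposite of gear 6)
Queried indices 0, 2, 3, 5, 7 -> negative, negative, positive, positive, positive

Answer: negative negative positive positive positive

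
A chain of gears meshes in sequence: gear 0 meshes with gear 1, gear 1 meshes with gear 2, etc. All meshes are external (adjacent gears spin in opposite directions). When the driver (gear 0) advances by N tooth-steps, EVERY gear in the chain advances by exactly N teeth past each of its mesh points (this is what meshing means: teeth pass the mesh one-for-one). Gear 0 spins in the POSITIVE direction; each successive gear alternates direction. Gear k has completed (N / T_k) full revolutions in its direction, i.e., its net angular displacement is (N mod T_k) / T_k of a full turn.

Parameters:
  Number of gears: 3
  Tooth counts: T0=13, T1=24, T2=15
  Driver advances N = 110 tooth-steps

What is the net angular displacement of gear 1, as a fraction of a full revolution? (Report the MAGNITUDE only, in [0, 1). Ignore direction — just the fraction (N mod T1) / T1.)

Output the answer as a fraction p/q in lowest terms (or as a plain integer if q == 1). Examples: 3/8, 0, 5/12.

Answer: 7/12

Derivation:
Chain of 3 gears, tooth counts: [13, 24, 15]
  gear 0: T0=13, direction=positive, advance = 110 mod 13 = 6 teeth = 6/13 turn
  gear 1: T1=24, direction=negative, advance = 110 mod 24 = 14 teeth = 14/24 turn
  gear 2: T2=15, direction=positive, advance = 110 mod 15 = 5 teeth = 5/15 turn
Gear 1: 110 mod 24 = 14
Fraction = 14 / 24 = 7/12 (gcd(14,24)=2) = 7/12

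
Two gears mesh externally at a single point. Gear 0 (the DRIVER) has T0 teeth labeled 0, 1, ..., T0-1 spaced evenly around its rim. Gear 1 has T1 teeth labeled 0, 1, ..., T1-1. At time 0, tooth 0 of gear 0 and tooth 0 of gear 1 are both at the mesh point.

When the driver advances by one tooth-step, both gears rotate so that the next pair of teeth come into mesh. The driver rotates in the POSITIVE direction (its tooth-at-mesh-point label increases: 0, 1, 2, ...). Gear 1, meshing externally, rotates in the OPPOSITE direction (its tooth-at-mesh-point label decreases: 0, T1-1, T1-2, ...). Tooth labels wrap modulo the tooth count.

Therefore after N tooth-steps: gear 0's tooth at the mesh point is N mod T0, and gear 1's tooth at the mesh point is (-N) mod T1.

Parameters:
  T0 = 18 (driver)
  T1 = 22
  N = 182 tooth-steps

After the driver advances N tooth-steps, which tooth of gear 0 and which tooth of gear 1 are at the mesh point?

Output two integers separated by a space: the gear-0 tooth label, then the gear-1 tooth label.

Answer: 2 16

Derivation:
Gear 0 (driver, T0=18): tooth at mesh = N mod T0
  182 = 10 * 18 + 2, so 182 mod 18 = 2
  gear 0 tooth = 2
Gear 1 (driven, T1=22): tooth at mesh = (-N) mod T1
  182 = 8 * 22 + 6, so 182 mod 22 = 6
  (-182) mod 22 = (-6) mod 22 = 22 - 6 = 16
Mesh after 182 steps: gear-0 tooth 2 meets gear-1 tooth 16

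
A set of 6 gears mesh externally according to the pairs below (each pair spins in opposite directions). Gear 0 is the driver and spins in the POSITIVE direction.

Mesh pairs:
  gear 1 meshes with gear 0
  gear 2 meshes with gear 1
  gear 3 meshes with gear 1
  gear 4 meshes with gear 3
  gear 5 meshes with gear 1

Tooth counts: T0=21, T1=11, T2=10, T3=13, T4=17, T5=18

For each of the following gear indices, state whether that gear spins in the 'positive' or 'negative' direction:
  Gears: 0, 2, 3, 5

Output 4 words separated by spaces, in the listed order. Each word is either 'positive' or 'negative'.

Gear 0 (driver): positive (depth 0)
  gear 1: meshes with gear 0 -> depth 1 -> negative (opposite of gear 0)
  gear 2: meshes with gear 1 -> depth 2 -> positive (opposite of gear 1)
  gear 3: meshes with gear 1 -> depth 2 -> positive (opposite of gear 1)
  gear 4: meshes with gear 3 -> depth 3 -> negative (opposite of gear 3)
  gear 5: meshes with gear 1 -> depth 2 -> positive (opposite of gear 1)
Queried indices 0, 2, 3, 5 -> positive, positive, positive, positive

Answer: positive positive positive positive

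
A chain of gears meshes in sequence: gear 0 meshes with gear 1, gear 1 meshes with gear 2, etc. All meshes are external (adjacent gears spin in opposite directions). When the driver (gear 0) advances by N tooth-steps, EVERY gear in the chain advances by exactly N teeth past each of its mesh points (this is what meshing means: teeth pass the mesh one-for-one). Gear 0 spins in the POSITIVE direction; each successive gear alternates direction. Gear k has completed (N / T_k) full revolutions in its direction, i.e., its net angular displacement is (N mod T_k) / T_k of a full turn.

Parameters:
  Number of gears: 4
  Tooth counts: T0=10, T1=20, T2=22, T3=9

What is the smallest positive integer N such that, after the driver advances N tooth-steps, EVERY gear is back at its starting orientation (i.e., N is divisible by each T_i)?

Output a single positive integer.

Answer: 1980

Derivation:
Gear k returns to start when N is a multiple of T_k.
All gears at start simultaneously when N is a common multiple of [10, 20, 22, 9]; the smallest such N is lcm(10, 20, 22, 9).
Start: lcm = T0 = 10
Fold in T1=20: gcd(10, 20) = 10; lcm(10, 20) = 10 * 20 / 10 = 200 / 10 = 20
Fold in T2=22: gcd(20, 22) = 2; lcm(20, 22) = 20 * 22 / 2 = 440 / 2 = 220
Fold in T3=9: gcd(220, 9) = 1; lcm(220, 9) = 220 * 9 / 1 = 1980 / 1 = 1980
Full cycle length = 1980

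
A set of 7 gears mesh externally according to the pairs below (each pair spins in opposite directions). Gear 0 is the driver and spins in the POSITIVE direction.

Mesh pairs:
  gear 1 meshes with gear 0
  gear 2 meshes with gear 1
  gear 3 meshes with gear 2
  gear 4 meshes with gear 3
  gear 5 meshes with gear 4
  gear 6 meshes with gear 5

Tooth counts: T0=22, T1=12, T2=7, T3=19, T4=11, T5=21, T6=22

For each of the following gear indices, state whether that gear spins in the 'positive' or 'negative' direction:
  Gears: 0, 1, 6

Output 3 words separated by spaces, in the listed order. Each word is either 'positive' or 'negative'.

Answer: positive negative positive

Derivation:
Gear 0 (driver): positive (depth 0)
  gear 1: meshes with gear 0 -> depth 1 -> negative (opposite of gear 0)
  gear 2: meshes with gear 1 -> depth 2 -> positive (opposite of gear 1)
  gear 3: meshes with gear 2 -> depth 3 -> negative (opposite of gear 2)
  gear 4: meshes with gear 3 -> depth 4 -> positive (opposite of gear 3)
  gear 5: meshes with gear 4 -> depth 5 -> negative (opposite of gear 4)
  gear 6: meshes with gear 5 -> depth 6 -> positive (opposite of gear 5)
Queried indices 0, 1, 6 -> positive, negative, positive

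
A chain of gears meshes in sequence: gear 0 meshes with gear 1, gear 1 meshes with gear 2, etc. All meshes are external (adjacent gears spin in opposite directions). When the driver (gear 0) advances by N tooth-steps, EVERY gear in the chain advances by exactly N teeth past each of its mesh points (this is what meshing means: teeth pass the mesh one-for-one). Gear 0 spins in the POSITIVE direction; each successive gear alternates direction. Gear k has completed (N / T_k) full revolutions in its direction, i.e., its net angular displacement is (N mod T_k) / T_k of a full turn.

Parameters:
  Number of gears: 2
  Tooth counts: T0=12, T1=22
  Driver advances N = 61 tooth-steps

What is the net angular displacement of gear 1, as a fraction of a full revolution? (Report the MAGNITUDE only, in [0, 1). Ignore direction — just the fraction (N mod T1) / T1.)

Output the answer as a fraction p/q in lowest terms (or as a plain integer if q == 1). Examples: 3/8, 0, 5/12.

Answer: 17/22

Derivation:
Chain of 2 gears, tooth counts: [12, 22]
  gear 0: T0=12, direction=positive, advance = 61 mod 12 = 1 teeth = 1/12 turn
  gear 1: T1=22, direction=negative, advance = 61 mod 22 = 17 teeth = 17/22 turn
Gear 1: 61 mod 22 = 17
Fraction = 17 / 22 = 17/22 (gcd(17,22)=1) = 17/22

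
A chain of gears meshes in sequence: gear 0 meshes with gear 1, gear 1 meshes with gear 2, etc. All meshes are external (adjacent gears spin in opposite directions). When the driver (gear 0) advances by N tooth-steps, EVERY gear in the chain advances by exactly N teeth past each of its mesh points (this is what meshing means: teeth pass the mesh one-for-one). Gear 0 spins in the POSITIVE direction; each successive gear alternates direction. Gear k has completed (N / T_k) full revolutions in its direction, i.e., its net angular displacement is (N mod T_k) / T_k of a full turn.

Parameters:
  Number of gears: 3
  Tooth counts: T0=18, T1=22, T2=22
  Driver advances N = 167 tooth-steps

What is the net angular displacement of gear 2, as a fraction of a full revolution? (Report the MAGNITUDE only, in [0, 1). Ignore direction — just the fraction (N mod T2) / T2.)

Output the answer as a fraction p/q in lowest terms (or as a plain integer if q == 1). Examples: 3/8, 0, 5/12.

Answer: 13/22

Derivation:
Chain of 3 gears, tooth counts: [18, 22, 22]
  gear 0: T0=18, direction=positive, advance = 167 mod 18 = 5 teeth = 5/18 turn
  gear 1: T1=22, direction=negative, advance = 167 mod 22 = 13 teeth = 13/22 turn
  gear 2: T2=22, direction=positive, advance = 167 mod 22 = 13 teeth = 13/22 turn
Gear 2: 167 mod 22 = 13
Fraction = 13 / 22 = 13/22 (gcd(13,22)=1) = 13/22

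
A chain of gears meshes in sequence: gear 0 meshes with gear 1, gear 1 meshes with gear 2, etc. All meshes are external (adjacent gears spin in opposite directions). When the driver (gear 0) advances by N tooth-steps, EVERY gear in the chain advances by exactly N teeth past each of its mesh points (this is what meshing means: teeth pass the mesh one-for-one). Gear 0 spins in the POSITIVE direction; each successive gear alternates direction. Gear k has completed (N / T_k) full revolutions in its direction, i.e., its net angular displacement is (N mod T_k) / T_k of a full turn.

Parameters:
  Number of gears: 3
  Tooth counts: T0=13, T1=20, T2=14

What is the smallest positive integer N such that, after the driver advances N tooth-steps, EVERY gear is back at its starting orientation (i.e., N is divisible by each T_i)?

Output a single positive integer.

Answer: 1820

Derivation:
Gear k returns to start when N is a multiple of T_k.
All gears at start simultaneously when N is a common multiple of [13, 20, 14]; the smallest such N is lcm(13, 20, 14).
Start: lcm = T0 = 13
Fold in T1=20: gcd(13, 20) = 1; lcm(13, 20) = 13 * 20 / 1 = 260 / 1 = 260
Fold in T2=14: gcd(260, 14) = 2; lcm(260, 14) = 260 * 14 / 2 = 3640 / 2 = 1820
Full cycle length = 1820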